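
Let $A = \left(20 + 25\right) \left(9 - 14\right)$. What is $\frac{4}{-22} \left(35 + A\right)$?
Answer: $\frac{380}{11} \approx 34.545$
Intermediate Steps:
$A = -225$ ($A = 45 \left(-5\right) = -225$)
$\frac{4}{-22} \left(35 + A\right) = \frac{4}{-22} \left(35 - 225\right) = 4 \left(- \frac{1}{22}\right) \left(-190\right) = \left(- \frac{2}{11}\right) \left(-190\right) = \frac{380}{11}$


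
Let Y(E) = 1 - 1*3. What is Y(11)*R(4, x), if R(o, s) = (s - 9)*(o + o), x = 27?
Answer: -288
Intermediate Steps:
Y(E) = -2 (Y(E) = 1 - 3 = -2)
R(o, s) = 2*o*(-9 + s) (R(o, s) = (-9 + s)*(2*o) = 2*o*(-9 + s))
Y(11)*R(4, x) = -4*4*(-9 + 27) = -4*4*18 = -2*144 = -288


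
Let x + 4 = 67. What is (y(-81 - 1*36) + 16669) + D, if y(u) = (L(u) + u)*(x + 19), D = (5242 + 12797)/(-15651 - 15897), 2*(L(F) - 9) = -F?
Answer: 132600747/10516 ≈ 12609.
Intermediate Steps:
x = 63 (x = -4 + 67 = 63)
L(F) = 9 - F/2 (L(F) = 9 + (-F)/2 = 9 - F/2)
D = -6013/10516 (D = 18039/(-31548) = 18039*(-1/31548) = -6013/10516 ≈ -0.57180)
y(u) = 738 + 41*u (y(u) = ((9 - u/2) + u)*(63 + 19) = (9 + u/2)*82 = 738 + 41*u)
(y(-81 - 1*36) + 16669) + D = ((738 + 41*(-81 - 1*36)) + 16669) - 6013/10516 = ((738 + 41*(-81 - 36)) + 16669) - 6013/10516 = ((738 + 41*(-117)) + 16669) - 6013/10516 = ((738 - 4797) + 16669) - 6013/10516 = (-4059 + 16669) - 6013/10516 = 12610 - 6013/10516 = 132600747/10516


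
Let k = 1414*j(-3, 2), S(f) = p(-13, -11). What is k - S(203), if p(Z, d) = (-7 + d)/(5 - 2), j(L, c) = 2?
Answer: 2834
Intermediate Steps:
p(Z, d) = -7/3 + d/3 (p(Z, d) = (-7 + d)/3 = (-7 + d)*(⅓) = -7/3 + d/3)
S(f) = -6 (S(f) = -7/3 + (⅓)*(-11) = -7/3 - 11/3 = -6)
k = 2828 (k = 1414*2 = 2828)
k - S(203) = 2828 - 1*(-6) = 2828 + 6 = 2834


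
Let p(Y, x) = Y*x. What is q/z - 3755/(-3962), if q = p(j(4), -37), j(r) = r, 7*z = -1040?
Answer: 1001229/515060 ≈ 1.9439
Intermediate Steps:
z = -1040/7 (z = (1/7)*(-1040) = -1040/7 ≈ -148.57)
q = -148 (q = 4*(-37) = -148)
q/z - 3755/(-3962) = -148/(-1040/7) - 3755/(-3962) = -148*(-7/1040) - 3755*(-1/3962) = 259/260 + 3755/3962 = 1001229/515060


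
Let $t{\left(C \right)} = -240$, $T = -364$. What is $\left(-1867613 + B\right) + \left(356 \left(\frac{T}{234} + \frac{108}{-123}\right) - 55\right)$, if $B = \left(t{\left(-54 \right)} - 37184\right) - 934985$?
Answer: $- \frac{1048308101}{369} \approx -2.8409 \cdot 10^{6}$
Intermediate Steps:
$B = -972409$ ($B = \left(-240 - 37184\right) - 934985 = -37424 - 934985 = -972409$)
$\left(-1867613 + B\right) + \left(356 \left(\frac{T}{234} + \frac{108}{-123}\right) - 55\right) = \left(-1867613 - 972409\right) + \left(356 \left(- \frac{364}{234} + \frac{108}{-123}\right) - 55\right) = -2840022 + \left(356 \left(\left(-364\right) \frac{1}{234} + 108 \left(- \frac{1}{123}\right)\right) - 55\right) = -2840022 + \left(356 \left(- \frac{14}{9} - \frac{36}{41}\right) - 55\right) = -2840022 + \left(356 \left(- \frac{898}{369}\right) - 55\right) = -2840022 - \frac{339983}{369} = - \frac{1048308101}{369}$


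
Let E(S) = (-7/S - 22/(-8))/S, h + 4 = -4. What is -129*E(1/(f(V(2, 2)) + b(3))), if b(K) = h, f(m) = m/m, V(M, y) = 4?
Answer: 186921/4 ≈ 46730.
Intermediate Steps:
h = -8 (h = -4 - 4 = -8)
f(m) = 1
b(K) = -8
E(S) = (11/4 - 7/S)/S (E(S) = (-7/S - 22*(-1/8))/S = (-7/S + 11/4)/S = (11/4 - 7/S)/S)
-129*E(1/(f(V(2, 2)) + b(3))) = -129*(-28 + 11/(1 - 8))/(4*(1/(1 - 8))**2) = -129*(-28 + 11/(-7))/(4*(1/(-7))**2) = -129*(-28 + 11*(-1/7))/(4*(-1/7)**2) = -129*49*(-28 - 11/7)/4 = -129*49*(-207)/(4*7) = -129*(-1449/4) = 186921/4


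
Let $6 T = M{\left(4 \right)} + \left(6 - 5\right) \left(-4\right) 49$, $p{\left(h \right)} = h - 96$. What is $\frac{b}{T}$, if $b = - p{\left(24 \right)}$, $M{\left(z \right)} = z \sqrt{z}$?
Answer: $- \frac{108}{47} \approx -2.2979$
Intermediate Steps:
$p{\left(h \right)} = -96 + h$
$M{\left(z \right)} = z^{\frac{3}{2}}$
$b = 72$ ($b = - (-96 + 24) = \left(-1\right) \left(-72\right) = 72$)
$T = - \frac{94}{3}$ ($T = \frac{4^{\frac{3}{2}} + \left(6 - 5\right) \left(-4\right) 49}{6} = \frac{8 + 1 \left(-4\right) 49}{6} = \frac{8 - 196}{6} = \frac{1}{6} \left(-188\right) = - \frac{94}{3} \approx -31.333$)
$\frac{b}{T} = \frac{72}{- \frac{94}{3}} = 72 \left(- \frac{3}{94}\right) = - \frac{108}{47}$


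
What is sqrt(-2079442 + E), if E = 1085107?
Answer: I*sqrt(994335) ≈ 997.16*I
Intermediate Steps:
sqrt(-2079442 + E) = sqrt(-2079442 + 1085107) = sqrt(-994335) = I*sqrt(994335)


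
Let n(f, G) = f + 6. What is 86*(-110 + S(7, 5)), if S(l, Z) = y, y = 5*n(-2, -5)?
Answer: -7740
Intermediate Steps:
n(f, G) = 6 + f
y = 20 (y = 5*(6 - 2) = 5*4 = 20)
S(l, Z) = 20
86*(-110 + S(7, 5)) = 86*(-110 + 20) = 86*(-90) = -7740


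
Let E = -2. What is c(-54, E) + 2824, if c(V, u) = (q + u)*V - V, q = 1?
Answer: 2932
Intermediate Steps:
c(V, u) = -V + V*(1 + u) (c(V, u) = (1 + u)*V - V = V*(1 + u) - V = -V + V*(1 + u))
c(-54, E) + 2824 = -54*(-2) + 2824 = 108 + 2824 = 2932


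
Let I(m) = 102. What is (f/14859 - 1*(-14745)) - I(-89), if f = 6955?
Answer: 16737484/1143 ≈ 14643.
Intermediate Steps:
(f/14859 - 1*(-14745)) - I(-89) = (6955/14859 - 1*(-14745)) - 1*102 = (6955*(1/14859) + 14745) - 102 = (535/1143 + 14745) - 102 = 16854070/1143 - 102 = 16737484/1143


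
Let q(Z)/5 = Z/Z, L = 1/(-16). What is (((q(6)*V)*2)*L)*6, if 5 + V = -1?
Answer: 45/2 ≈ 22.500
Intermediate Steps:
V = -6 (V = -5 - 1 = -6)
L = -1/16 ≈ -0.062500
q(Z) = 5 (q(Z) = 5*(Z/Z) = 5*1 = 5)
(((q(6)*V)*2)*L)*6 = (((5*(-6))*2)*(-1/16))*6 = (-30*2*(-1/16))*6 = -60*(-1/16)*6 = (15/4)*6 = 45/2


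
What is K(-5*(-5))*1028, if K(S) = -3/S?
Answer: -3084/25 ≈ -123.36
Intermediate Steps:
K(-5*(-5))*1028 = -3/((-5*(-5)))*1028 = -3/25*1028 = -3084/25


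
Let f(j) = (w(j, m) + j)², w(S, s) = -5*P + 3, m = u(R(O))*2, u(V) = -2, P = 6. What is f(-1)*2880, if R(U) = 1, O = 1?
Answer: 2257920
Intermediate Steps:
m = -4 (m = -2*2 = -4)
w(S, s) = -27 (w(S, s) = -5*6 + 3 = -30 + 3 = -27)
f(j) = (-27 + j)²
f(-1)*2880 = (-27 - 1)²*2880 = (-28)²*2880 = 784*2880 = 2257920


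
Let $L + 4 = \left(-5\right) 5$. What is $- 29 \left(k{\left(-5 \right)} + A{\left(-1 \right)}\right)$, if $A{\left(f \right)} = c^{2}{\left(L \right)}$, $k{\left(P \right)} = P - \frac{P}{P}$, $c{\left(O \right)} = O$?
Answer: $-24215$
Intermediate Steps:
$L = -29$ ($L = -4 - 25 = -29$)
$k{\left(P \right)} = -1 + P$ ($k{\left(P \right)} = P - 1 = -1 + P$)
$A{\left(f \right)} = 841$ ($A{\left(f \right)} = \left(-29\right)^{2} = 841$)
$- 29 \left(k{\left(-5 \right)} + A{\left(-1 \right)}\right) = - 29 \left(\left(-1 - 5\right) + 841\right) = - 29 \left(-6 + 841\right) = \left(-29\right) 835 = -24215$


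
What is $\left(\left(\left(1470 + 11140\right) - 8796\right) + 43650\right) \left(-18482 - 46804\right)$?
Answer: $-3098734704$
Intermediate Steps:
$\left(\left(\left(1470 + 11140\right) - 8796\right) + 43650\right) \left(-18482 - 46804\right) = \left(\left(12610 - 8796\right) + 43650\right) \left(-65286\right) = \left(3814 + 43650\right) \left(-65286\right) = 47464 \left(-65286\right) = -3098734704$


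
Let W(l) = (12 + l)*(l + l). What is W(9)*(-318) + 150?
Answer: -120054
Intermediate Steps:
W(l) = 2*l*(12 + l) (W(l) = (12 + l)*(2*l) = 2*l*(12 + l))
W(9)*(-318) + 150 = (2*9*(12 + 9))*(-318) + 150 = (2*9*21)*(-318) + 150 = 378*(-318) + 150 = -120204 + 150 = -120054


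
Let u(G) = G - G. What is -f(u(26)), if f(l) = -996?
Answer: 996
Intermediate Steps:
u(G) = 0
-f(u(26)) = -1*(-996) = 996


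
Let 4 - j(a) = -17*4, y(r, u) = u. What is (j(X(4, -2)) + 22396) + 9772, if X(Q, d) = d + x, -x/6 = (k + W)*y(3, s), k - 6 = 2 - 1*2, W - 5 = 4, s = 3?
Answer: 32240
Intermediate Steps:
W = 9 (W = 5 + 4 = 9)
k = 6 (k = 6 + (2 - 1*2) = 6 + (2 - 2) = 6 + 0 = 6)
x = -270 (x = -6*(6 + 9)*3 = -90*3 = -6*45 = -270)
X(Q, d) = -270 + d (X(Q, d) = d - 270 = -270 + d)
j(a) = 72 (j(a) = 4 - (-17)*4 = 4 - 1*(-68) = 4 + 68 = 72)
(j(X(4, -2)) + 22396) + 9772 = (72 + 22396) + 9772 = 22468 + 9772 = 32240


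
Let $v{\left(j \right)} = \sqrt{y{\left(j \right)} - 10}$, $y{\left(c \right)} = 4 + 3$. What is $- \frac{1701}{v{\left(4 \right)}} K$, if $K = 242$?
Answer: $137214 i \sqrt{3} \approx 2.3766 \cdot 10^{5} i$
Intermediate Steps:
$y{\left(c \right)} = 7$
$v{\left(j \right)} = i \sqrt{3}$ ($v{\left(j \right)} = \sqrt{7 - 10} = \sqrt{-3} = i \sqrt{3}$)
$- \frac{1701}{v{\left(4 \right)}} K = - \frac{1701}{i \sqrt{3}} \cdot 242 = - 1701 \left(- \frac{i \sqrt{3}}{3}\right) 242 = 567 i \sqrt{3} \cdot 242 = 137214 i \sqrt{3}$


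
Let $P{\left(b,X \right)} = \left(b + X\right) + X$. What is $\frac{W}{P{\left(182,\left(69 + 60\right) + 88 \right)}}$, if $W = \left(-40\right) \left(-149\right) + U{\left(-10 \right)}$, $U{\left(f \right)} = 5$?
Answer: $\frac{5965}{616} \approx 9.6834$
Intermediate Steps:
$P{\left(b,X \right)} = b + 2 X$ ($P{\left(b,X \right)} = \left(X + b\right) + X = b + 2 X$)
$W = 5965$ ($W = \left(-40\right) \left(-149\right) + 5 = 5960 + 5 = 5965$)
$\frac{W}{P{\left(182,\left(69 + 60\right) + 88 \right)}} = \frac{5965}{182 + 2 \left(\left(69 + 60\right) + 88\right)} = \frac{5965}{182 + 2 \left(129 + 88\right)} = \frac{5965}{182 + 2 \cdot 217} = \frac{5965}{182 + 434} = \frac{5965}{616}$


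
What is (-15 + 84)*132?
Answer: 9108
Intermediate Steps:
(-15 + 84)*132 = 69*132 = 9108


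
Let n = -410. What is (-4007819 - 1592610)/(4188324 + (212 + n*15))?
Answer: -5600429/4182386 ≈ -1.3391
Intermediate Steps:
(-4007819 - 1592610)/(4188324 + (212 + n*15)) = (-4007819 - 1592610)/(4188324 + (212 - 410*15)) = -5600429/(4188324 + (212 - 6150)) = -5600429/(4188324 - 5938) = -5600429/4182386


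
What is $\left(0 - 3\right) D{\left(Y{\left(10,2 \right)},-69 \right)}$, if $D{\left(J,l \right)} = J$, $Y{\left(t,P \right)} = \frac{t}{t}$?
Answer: $-3$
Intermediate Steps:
$Y{\left(t,P \right)} = 1$
$\left(0 - 3\right) D{\left(Y{\left(10,2 \right)},-69 \right)} = \left(0 - 3\right) 1 = \left(-3\right) 1 = -3$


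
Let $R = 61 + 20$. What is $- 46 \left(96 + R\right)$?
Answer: $-8142$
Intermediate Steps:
$R = 81$
$- 46 \left(96 + R\right) = - 46 \left(96 + 81\right) = \left(-46\right) 177 = -8142$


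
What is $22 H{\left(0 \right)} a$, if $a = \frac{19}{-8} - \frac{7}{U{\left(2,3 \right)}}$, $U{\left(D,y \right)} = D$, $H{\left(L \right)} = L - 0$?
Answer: $0$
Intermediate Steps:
$H{\left(L \right)} = L$ ($H{\left(L \right)} = L + 0 = L$)
$a = - \frac{47}{8}$ ($a = \frac{19}{-8} - \frac{7}{2} = 19 \left(- \frac{1}{8}\right) - \frac{7}{2} = - \frac{19}{8} - \frac{7}{2} = - \frac{47}{8} \approx -5.875$)
$22 H{\left(0 \right)} a = 22 \cdot 0 \left(- \frac{47}{8}\right) = 0 \left(- \frac{47}{8}\right) = 0$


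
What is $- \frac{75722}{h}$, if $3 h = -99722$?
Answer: $\frac{113583}{49861} \approx 2.278$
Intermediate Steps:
$h = - \frac{99722}{3}$ ($h = \frac{1}{3} \left(-99722\right) = - \frac{99722}{3} \approx -33241.0$)
$- \frac{75722}{h} = - \frac{75722}{- \frac{99722}{3}} = \left(-75722\right) \left(- \frac{3}{99722}\right) = \frac{113583}{49861}$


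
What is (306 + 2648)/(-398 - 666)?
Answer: -211/76 ≈ -2.7763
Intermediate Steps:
(306 + 2648)/(-398 - 666) = 2954/(-1064) = 2954*(-1/1064) = -211/76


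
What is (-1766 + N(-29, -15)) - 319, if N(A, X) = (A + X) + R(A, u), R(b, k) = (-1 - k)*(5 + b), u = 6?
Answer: -1961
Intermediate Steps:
N(A, X) = -35 + X - 6*A (N(A, X) = (A + X) + (-5 - A - 5*6 - 1*A*6) = (A + X) + (-5 - A - 30 - 6*A) = (A + X) + (-35 - 7*A) = -35 + X - 6*A)
(-1766 + N(-29, -15)) - 319 = (-1766 + (-35 - 15 - 6*(-29))) - 319 = (-1766 + (-35 - 15 + 174)) - 319 = (-1766 + 124) - 319 = -1642 - 319 = -1961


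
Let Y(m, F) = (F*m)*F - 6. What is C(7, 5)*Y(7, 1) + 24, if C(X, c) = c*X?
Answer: 59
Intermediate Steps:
Y(m, F) = -6 + m*F² (Y(m, F) = m*F² - 6 = -6 + m*F²)
C(X, c) = X*c
C(7, 5)*Y(7, 1) + 24 = (7*5)*(-6 + 7*1²) + 24 = 35*(-6 + 7*1) + 24 = 35*(-6 + 7) + 24 = 35*1 + 24 = 35 + 24 = 59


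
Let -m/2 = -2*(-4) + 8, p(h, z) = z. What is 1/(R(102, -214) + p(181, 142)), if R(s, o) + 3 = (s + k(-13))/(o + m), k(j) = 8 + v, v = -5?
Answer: 82/11363 ≈ 0.0072164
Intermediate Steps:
k(j) = 3 (k(j) = 8 - 5 = 3)
m = -32 (m = -2*(-2*(-4) + 8) = -2*(8 + 8) = -2*16 = -32)
R(s, o) = -3 + (3 + s)/(-32 + o) (R(s, o) = -3 + (s + 3)/(o - 32) = -3 + (3 + s)/(-32 + o))
1/(R(102, -214) + p(181, 142)) = 1/((99 + 102 - 3*(-214))/(-32 - 214) + 142) = 1/((99 + 102 + 642)/(-246) + 142) = 1/(-1/246*843 + 142) = 1/(-281/82 + 142) = 1/(11363/82) = 82/11363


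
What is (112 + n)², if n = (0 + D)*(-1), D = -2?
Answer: 12996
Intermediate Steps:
n = 2 (n = (0 - 2)*(-1) = -2*(-1) = 2)
(112 + n)² = (112 + 2)² = 114² = 12996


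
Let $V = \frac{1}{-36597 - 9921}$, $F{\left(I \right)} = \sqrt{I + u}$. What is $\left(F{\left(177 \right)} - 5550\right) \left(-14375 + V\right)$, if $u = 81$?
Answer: $\frac{618544032175}{7753} - \frac{668696251 \sqrt{258}}{46518} \approx 7.955 \cdot 10^{7}$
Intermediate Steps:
$F{\left(I \right)} = \sqrt{81 + I}$ ($F{\left(I \right)} = \sqrt{I + 81} = \sqrt{81 + I}$)
$V = - \frac{1}{46518}$ ($V = \frac{1}{-46518} = - \frac{1}{46518} \approx -2.1497 \cdot 10^{-5}$)
$\left(F{\left(177 \right)} - 5550\right) \left(-14375 + V\right) = \left(\sqrt{81 + 177} - 5550\right) \left(-14375 - \frac{1}{46518}\right) = \left(\sqrt{258} - 5550\right) \left(- \frac{668696251}{46518}\right) = \left(-5550 + \sqrt{258}\right) \left(- \frac{668696251}{46518}\right) = \frac{618544032175}{7753} - \frac{668696251 \sqrt{258}}{46518}$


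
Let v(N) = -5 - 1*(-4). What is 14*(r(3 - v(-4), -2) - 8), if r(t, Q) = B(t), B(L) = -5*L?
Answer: -392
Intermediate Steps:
v(N) = -1 (v(N) = -5 + 4 = -1)
r(t, Q) = -5*t
14*(r(3 - v(-4), -2) - 8) = 14*(-5*(3 - 1*(-1)) - 8) = 14*(-5*(3 + 1) - 8) = 14*(-5*4 - 8) = 14*(-20 - 8) = 14*(-28) = -392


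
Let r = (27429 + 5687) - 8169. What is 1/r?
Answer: 1/24947 ≈ 4.0085e-5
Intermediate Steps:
r = 24947 (r = 33116 - 8169 = 24947)
1/r = 1/24947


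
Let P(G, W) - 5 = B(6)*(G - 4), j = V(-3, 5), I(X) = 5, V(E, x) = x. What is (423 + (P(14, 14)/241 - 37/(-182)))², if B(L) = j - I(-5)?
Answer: 344601787283209/1923875044 ≈ 1.7912e+5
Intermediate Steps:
j = 5
B(L) = 0 (B(L) = 5 - 1*5 = 5 - 5 = 0)
P(G, W) = 5 (P(G, W) = 5 + 0*(G - 4) = 5 + 0*(-4 + G) = 5 + 0 = 5)
(423 + (P(14, 14)/241 - 37/(-182)))² = (423 + (5/241 - 37/(-182)))² = (423 + (5*(1/241) - 37*(-1/182)))² = (423 + (5/241 + 37/182))² = (423 + 9827/43862)² = (18563453/43862)² = 344601787283209/1923875044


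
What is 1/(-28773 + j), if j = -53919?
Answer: -1/82692 ≈ -1.2093e-5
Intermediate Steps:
1/(-28773 + j) = 1/(-28773 - 53919) = 1/(-82692) = -1/82692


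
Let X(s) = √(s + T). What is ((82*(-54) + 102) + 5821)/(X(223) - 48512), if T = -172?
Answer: -72525440/2353414093 - 1495*√51/2353414093 ≈ -0.030822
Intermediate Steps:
X(s) = √(-172 + s) (X(s) = √(s - 172) = √(-172 + s))
((82*(-54) + 102) + 5821)/(X(223) - 48512) = ((82*(-54) + 102) + 5821)/(√(-172 + 223) - 48512) = ((-4428 + 102) + 5821)/(√51 - 48512) = (-4326 + 5821)/(-48512 + √51) = 1495/(-48512 + √51)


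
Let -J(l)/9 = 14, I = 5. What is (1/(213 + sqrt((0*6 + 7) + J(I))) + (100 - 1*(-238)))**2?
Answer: 119*(-43442731*I + 408980*sqrt(119))/(2*(-22625*I + 213*sqrt(119))) ≈ 1.1425e+5 - 0.16211*I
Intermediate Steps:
J(l) = -126 (J(l) = -9*14 = -126)
(1/(213 + sqrt((0*6 + 7) + J(I))) + (100 - 1*(-238)))**2 = (1/(213 + sqrt((0*6 + 7) - 126)) + (100 - 1*(-238)))**2 = (1/(213 + sqrt((0 + 7) - 126)) + (100 + 238))**2 = (1/(213 + sqrt(7 - 126)) + 338)**2 = (1/(213 + sqrt(-119)) + 338)**2 = (1/(213 + I*sqrt(119)) + 338)**2 = (338 + 1/(213 + I*sqrt(119)))**2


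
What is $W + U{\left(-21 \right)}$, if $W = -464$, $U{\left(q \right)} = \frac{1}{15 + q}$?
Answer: $- \frac{2785}{6} \approx -464.17$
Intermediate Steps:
$W + U{\left(-21 \right)} = -464 + \frac{1}{15 - 21} = -464 + \frac{1}{-6} = -464 - \frac{1}{6} = - \frac{2785}{6}$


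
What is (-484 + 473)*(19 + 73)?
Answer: -1012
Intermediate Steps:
(-484 + 473)*(19 + 73) = -11*92 = -1012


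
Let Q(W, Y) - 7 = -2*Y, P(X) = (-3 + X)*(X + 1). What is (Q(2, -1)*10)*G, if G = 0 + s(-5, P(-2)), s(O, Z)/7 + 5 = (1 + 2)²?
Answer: 2520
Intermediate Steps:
P(X) = (1 + X)*(-3 + X) (P(X) = (-3 + X)*(1 + X) = (1 + X)*(-3 + X))
s(O, Z) = 28 (s(O, Z) = -35 + 7*(1 + 2)² = -35 + 7*3² = -35 + 7*9 = -35 + 63 = 28)
Q(W, Y) = 7 - 2*Y
G = 28 (G = 0 + 28 = 28)
(Q(2, -1)*10)*G = ((7 - 2*(-1))*10)*28 = ((7 + 2)*10)*28 = (9*10)*28 = 90*28 = 2520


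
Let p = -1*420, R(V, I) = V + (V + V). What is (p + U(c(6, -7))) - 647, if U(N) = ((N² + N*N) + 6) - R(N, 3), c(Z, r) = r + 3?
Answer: -1017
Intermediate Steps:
c(Z, r) = 3 + r
R(V, I) = 3*V (R(V, I) = V + 2*V = 3*V)
p = -420
U(N) = 6 - 3*N + 2*N² (U(N) = ((N² + N*N) + 6) - 3*N = ((N² + N²) + 6) - 3*N = (2*N² + 6) - 3*N = (6 + 2*N²) - 3*N = 6 - 3*N + 2*N²)
(p + U(c(6, -7))) - 647 = (-420 + (6 - 3*(3 - 7) + 2*(3 - 7)²)) - 647 = (-420 + (6 - 3*(-4) + 2*(-4)²)) - 647 = (-420 + (6 + 12 + 2*16)) - 647 = (-420 + (6 + 12 + 32)) - 647 = (-420 + 50) - 647 = -370 - 647 = -1017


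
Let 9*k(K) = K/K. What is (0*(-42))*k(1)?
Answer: 0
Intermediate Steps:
k(K) = ⅑ (k(K) = (K/K)/9 = (⅑)*1 = ⅑)
(0*(-42))*k(1) = (0*(-42))*(⅑) = 0*(⅑) = 0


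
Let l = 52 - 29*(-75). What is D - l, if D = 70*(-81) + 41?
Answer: -7856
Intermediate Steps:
D = -5629 (D = -5670 + 41 = -5629)
l = 2227 (l = 52 + 2175 = 2227)
D - l = -5629 - 1*2227 = -5629 - 2227 = -7856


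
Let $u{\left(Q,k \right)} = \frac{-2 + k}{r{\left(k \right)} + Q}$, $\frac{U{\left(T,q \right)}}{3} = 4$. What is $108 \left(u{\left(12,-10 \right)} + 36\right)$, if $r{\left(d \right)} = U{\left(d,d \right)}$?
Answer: $3834$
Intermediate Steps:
$U{\left(T,q \right)} = 12$ ($U{\left(T,q \right)} = 3 \cdot 4 = 12$)
$r{\left(d \right)} = 12$
$u{\left(Q,k \right)} = \frac{-2 + k}{12 + Q}$
$108 \left(u{\left(12,-10 \right)} + 36\right) = 108 \left(\frac{-2 - 10}{12 + 12} + 36\right) = 108 \left(\frac{1}{24} \left(-12\right) + 36\right) = 108 \left(- \frac{1}{2} + 36\right) = 108 \cdot \frac{71}{2} = 3834$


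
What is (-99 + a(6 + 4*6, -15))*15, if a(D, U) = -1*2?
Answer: -1515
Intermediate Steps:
a(D, U) = -2
(-99 + a(6 + 4*6, -15))*15 = (-99 - 2)*15 = -101*15 = -1515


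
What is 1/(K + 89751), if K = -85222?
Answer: 1/4529 ≈ 0.00022080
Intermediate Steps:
1/(K + 89751) = 1/(-85222 + 89751) = 1/4529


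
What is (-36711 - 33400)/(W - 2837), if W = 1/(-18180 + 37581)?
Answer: 1360223511/55040636 ≈ 24.713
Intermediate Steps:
W = 1/19401 ≈ 5.1544e-5
(-36711 - 33400)/(W - 2837) = (-36711 - 33400)/(1/19401 - 2837) = -70111/(-55040636/19401) = -70111*(-19401/55040636) = 1360223511/55040636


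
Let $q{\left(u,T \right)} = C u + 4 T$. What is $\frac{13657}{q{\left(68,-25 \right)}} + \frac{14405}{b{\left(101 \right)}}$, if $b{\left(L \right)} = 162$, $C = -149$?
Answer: $\frac{72589763}{828792} \approx 87.585$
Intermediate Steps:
$q{\left(u,T \right)} = - 149 u + 4 T$
$\frac{13657}{q{\left(68,-25 \right)}} + \frac{14405}{b{\left(101 \right)}} = \frac{13657}{\left(-149\right) 68 + 4 \left(-25\right)} + \frac{14405}{162} = \frac{13657}{-10132 - 100} + 14405 \cdot \frac{1}{162} = \frac{13657}{-10232} + \frac{14405}{162} = 13657 \left(- \frac{1}{10232}\right) + \frac{14405}{162} = - \frac{13657}{10232} + \frac{14405}{162} = \frac{72589763}{828792}$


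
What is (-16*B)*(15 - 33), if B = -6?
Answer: -1728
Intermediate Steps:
(-16*B)*(15 - 33) = (-16*(-6))*(15 - 33) = 96*(-18) = -1728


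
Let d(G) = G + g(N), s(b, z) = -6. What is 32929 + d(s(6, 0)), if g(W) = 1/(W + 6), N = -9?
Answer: 98768/3 ≈ 32923.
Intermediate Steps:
g(W) = 1/(6 + W)
d(G) = -⅓ + G (d(G) = G + 1/(6 - 9) = G + 1/(-3) = G - ⅓ = -⅓ + G)
32929 + d(s(6, 0)) = 32929 + (-⅓ - 6) = 32929 - 19/3 = 98768/3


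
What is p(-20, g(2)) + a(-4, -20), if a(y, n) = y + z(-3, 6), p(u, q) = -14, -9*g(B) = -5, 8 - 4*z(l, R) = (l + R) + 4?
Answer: -71/4 ≈ -17.750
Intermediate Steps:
z(l, R) = 1 - R/4 - l/4 (z(l, R) = 2 - ((l + R) + 4)/4 = 2 - ((R + l) + 4)/4 = 2 - (4 + R + l)/4 = 2 + (-1 - R/4 - l/4) = 1 - R/4 - l/4)
g(B) = 5/9 (g(B) = -1/9*(-5) = 5/9)
a(y, n) = 1/4 + y (a(y, n) = y + (1 - 1/4*6 - 1/4*(-3)) = y + (1 - 3/2 + 3/4) = y + 1/4 = 1/4 + y)
p(-20, g(2)) + a(-4, -20) = -14 + (1/4 - 4) = -14 - 15/4 = -71/4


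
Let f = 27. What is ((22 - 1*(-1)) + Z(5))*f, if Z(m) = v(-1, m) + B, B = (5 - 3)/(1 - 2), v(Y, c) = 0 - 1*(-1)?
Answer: 594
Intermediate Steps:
v(Y, c) = 1 (v(Y, c) = 0 + 1 = 1)
B = -2 (B = 2/(-1) = 2*(-1) = -2)
Z(m) = -1 (Z(m) = 1 - 2 = -1)
((22 - 1*(-1)) + Z(5))*f = ((22 - 1*(-1)) - 1)*27 = ((22 + 1) - 1)*27 = (23 - 1)*27 = 22*27 = 594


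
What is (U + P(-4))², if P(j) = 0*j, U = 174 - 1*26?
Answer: 21904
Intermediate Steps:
U = 148 (U = 174 - 26 = 148)
P(j) = 0
(U + P(-4))² = (148 + 0)² = 148² = 21904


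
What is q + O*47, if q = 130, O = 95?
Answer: 4595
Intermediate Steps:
q + O*47 = 130 + 95*47 = 130 + 4465 = 4595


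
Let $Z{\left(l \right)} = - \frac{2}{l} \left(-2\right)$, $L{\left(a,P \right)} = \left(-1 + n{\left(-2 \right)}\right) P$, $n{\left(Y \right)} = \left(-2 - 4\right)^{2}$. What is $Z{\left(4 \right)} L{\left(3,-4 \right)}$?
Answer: $-140$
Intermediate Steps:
$n{\left(Y \right)} = 36$ ($n{\left(Y \right)} = \left(-6\right)^{2} = 36$)
$L{\left(a,P \right)} = 35 P$ ($L{\left(a,P \right)} = \left(-1 + 36\right) P = 35 P$)
$Z{\left(l \right)} = \frac{4}{l}$
$Z{\left(4 \right)} L{\left(3,-4 \right)} = \frac{4}{4} \cdot 35 \left(-4\right) = 4 \cdot \frac{1}{4} \left(-140\right) = 1 \left(-140\right) = -140$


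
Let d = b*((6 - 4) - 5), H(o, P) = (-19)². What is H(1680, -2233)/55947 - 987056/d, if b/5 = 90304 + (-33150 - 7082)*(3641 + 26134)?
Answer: 267956621617/41883934655445 ≈ 0.0063976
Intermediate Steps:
H(o, P) = 361
b = -5989087480 (b = 5*(90304 + (-33150 - 7082)*(3641 + 26134)) = 5*(90304 - 40232*29775) = 5*(90304 - 1197907800) = 5*(-1197817496) = -5989087480)
d = 17967262440 (d = -5989087480*((6 - 4) - 5) = -5989087480*(2 - 5) = -5989087480*(-3) = 17967262440)
H(1680, -2233)/55947 - 987056/d = 361/55947 - 987056/17967262440 = 361*(1/55947) - 987056*1/17967262440 = 361/55947 - 123382/2245907805 = 267956621617/41883934655445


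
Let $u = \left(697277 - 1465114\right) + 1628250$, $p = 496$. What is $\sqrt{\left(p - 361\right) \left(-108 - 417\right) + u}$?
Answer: $\sqrt{789538} \approx 888.56$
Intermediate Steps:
$u = 860413$ ($u = -767837 + 1628250 = 860413$)
$\sqrt{\left(p - 361\right) \left(-108 - 417\right) + u} = \sqrt{\left(496 - 361\right) \left(-108 - 417\right) + 860413} = \sqrt{\left(496 - 361\right) \left(-525\right) + 860413} = \sqrt{135 \left(-525\right) + 860413} = \sqrt{-70875 + 860413} = \sqrt{789538}$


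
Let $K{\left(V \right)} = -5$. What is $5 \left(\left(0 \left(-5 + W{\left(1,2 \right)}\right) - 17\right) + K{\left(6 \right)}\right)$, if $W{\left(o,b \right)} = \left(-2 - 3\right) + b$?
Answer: $-110$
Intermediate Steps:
$W{\left(o,b \right)} = -5 + b$
$5 \left(\left(0 \left(-5 + W{\left(1,2 \right)}\right) - 17\right) + K{\left(6 \right)}\right) = 5 \left(\left(0 \left(-5 + \left(-5 + 2\right)\right) - 17\right) - 5\right) = 5 \left(\left(0 \left(-5 - 3\right) - 17\right) - 5\right) = 5 \left(\left(0 \left(-8\right) - 17\right) - 5\right) = 5 \left(\left(0 - 17\right) - 5\right) = 5 \left(-17 - 5\right) = 5 \left(-22\right) = -110$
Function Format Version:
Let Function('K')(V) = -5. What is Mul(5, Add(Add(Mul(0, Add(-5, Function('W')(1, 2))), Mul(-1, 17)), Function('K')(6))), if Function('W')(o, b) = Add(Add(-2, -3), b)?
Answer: -110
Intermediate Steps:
Function('W')(o, b) = Add(-5, b)
Mul(5, Add(Add(Mul(0, Add(-5, Function('W')(1, 2))), Mul(-1, 17)), Function('K')(6))) = Mul(5, Add(Add(Mul(0, Add(-5, Add(-5, 2))), Mul(-1, 17)), -5)) = Mul(5, Add(Add(Mul(0, Add(-5, -3)), -17), -5)) = Mul(5, Add(Add(Mul(0, -8), -17), -5)) = Mul(5, Add(Add(0, -17), -5)) = Mul(5, Add(-17, -5)) = Mul(5, -22) = -110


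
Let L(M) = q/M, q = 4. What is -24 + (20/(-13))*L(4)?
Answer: -332/13 ≈ -25.538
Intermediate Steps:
L(M) = 4/M
-24 + (20/(-13))*L(4) = -24 + (20/(-13))*(4/4) = -24 + (20*(-1/13))*(4*(1/4)) = -24 - 20/13*1 = -24 - 20/13 = -332/13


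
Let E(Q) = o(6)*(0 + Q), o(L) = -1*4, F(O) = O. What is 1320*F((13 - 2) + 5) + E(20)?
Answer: 21040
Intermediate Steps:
o(L) = -4
E(Q) = -4*Q (E(Q) = -4*(0 + Q) = -4*Q)
1320*F((13 - 2) + 5) + E(20) = 1320*((13 - 2) + 5) - 4*20 = 1320*(11 + 5) - 80 = 1320*16 - 80 = 21120 - 80 = 21040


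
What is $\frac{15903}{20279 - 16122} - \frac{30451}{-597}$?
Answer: $\frac{136078898}{2481729} \approx 54.832$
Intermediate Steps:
$\frac{15903}{20279 - 16122} - \frac{30451}{-597} = \frac{15903}{20279 - 16122} - - \frac{30451}{597} = \frac{15903}{4157} + \frac{30451}{597} = \frac{136078898}{2481729}$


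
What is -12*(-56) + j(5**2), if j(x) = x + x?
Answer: 722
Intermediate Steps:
j(x) = 2*x
-12*(-56) + j(5**2) = -12*(-56) + 2*5**2 = 672 + 2*25 = 672 + 50 = 722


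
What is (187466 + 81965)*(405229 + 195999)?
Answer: 161989461268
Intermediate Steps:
(187466 + 81965)*(405229 + 195999) = 269431*601228 = 161989461268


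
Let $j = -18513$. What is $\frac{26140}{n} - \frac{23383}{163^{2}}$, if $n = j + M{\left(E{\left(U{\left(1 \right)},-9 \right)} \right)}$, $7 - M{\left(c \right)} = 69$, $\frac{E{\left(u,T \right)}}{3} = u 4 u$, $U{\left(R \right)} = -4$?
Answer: $- \frac{225770577}{98703835} \approx -2.2874$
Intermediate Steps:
$E{\left(u,T \right)} = 12 u^{2}$ ($E{\left(u,T \right)} = 3 u 4 u = 3 \cdot 4 u u = 3 \cdot 4 u^{2} = 12 u^{2}$)
$M{\left(c \right)} = -62$ ($M{\left(c \right)} = 7 - 69 = -62$)
$n = -18575$ ($n = -18513 - 62 = -18575$)
$\frac{26140}{n} - \frac{23383}{163^{2}} = \frac{26140}{-18575} - \frac{23383}{163^{2}} = 26140 \left(- \frac{1}{18575}\right) - \frac{23383}{26569} = - \frac{5228}{3715} - \frac{23383}{26569} = - \frac{225770577}{98703835}$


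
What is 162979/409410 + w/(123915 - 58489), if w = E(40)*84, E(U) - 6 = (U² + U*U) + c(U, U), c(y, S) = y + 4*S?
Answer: 63898451347/13393029330 ≈ 4.7710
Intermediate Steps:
E(U) = 6 + 2*U² + 5*U (E(U) = 6 + ((U² + U*U) + (U + 4*U)) = 6 + ((U² + U²) + 5*U) = 6 + (2*U² + 5*U) = 6 + 2*U² + 5*U)
w = 286104 (w = (6 + 2*40² + 5*40)*84 = (6 + 2*1600 + 200)*84 = (6 + 3200 + 200)*84 = 3406*84 = 286104)
162979/409410 + w/(123915 - 58489) = 162979/409410 + 286104/(123915 - 58489) = 162979*(1/409410) + 286104/65426 = 162979/409410 + 286104*(1/65426) = 162979/409410 + 143052/32713 = 63898451347/13393029330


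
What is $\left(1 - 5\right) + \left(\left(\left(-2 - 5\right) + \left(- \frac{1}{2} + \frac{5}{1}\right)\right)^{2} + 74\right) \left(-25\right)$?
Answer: $- \frac{8041}{4} \approx -2010.3$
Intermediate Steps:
$\left(1 - 5\right) + \left(\left(\left(-2 - 5\right) + \left(- \frac{1}{2} + \frac{5}{1}\right)\right)^{2} + 74\right) \left(-25\right) = -4 + \left(\left(\left(-2 - 5\right) + \left(\left(-1\right) \frac{1}{2} + 5 \cdot 1\right)\right)^{2} + 74\right) \left(-25\right) = -4 + \left(\left(-7 + \left(- \frac{1}{2} + 5\right)\right)^{2} + 74\right) \left(-25\right) = -4 + \left(\left(-7 + \frac{9}{2}\right)^{2} + 74\right) \left(-25\right) = -4 + \left(\left(- \frac{5}{2}\right)^{2} + 74\right) \left(-25\right) = -4 + \left(\frac{25}{4} + 74\right) \left(-25\right) = -4 + \frac{321}{4} \left(-25\right) = -4 - \frac{8025}{4} = - \frac{8041}{4}$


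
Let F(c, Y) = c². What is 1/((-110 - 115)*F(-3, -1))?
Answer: -1/2025 ≈ -0.00049383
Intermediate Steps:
1/((-110 - 115)*F(-3, -1)) = 1/((-110 - 115)*(-3)²) = 1/(-225*9) = 1/(-2025) = -1/2025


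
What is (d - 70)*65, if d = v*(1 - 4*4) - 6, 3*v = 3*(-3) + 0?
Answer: -2015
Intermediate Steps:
v = -3 (v = (3*(-3) + 0)/3 = (-9 + 0)/3 = (⅓)*(-9) = -3)
d = 39 (d = -3*(1 - 4*4) - 6 = -3*(1 - 16) - 6 = -3*(-15) - 6 = 45 - 6 = 39)
(d - 70)*65 = (39 - 70)*65 = -31*65 = -2015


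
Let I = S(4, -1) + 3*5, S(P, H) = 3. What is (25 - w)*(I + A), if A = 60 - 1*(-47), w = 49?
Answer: -3000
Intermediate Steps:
A = 107 (A = 60 + 47 = 107)
I = 18 (I = 3 + 3*5 = 3 + 15 = 18)
(25 - w)*(I + A) = (25 - 1*49)*(18 + 107) = (25 - 49)*125 = -24*125 = -3000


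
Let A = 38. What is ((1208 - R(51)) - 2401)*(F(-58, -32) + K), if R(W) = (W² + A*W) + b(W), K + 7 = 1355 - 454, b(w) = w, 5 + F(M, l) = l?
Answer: -4956031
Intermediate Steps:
F(M, l) = -5 + l
K = 894 (K = -7 + (1355 - 454) = -7 + 901 = 894)
R(W) = W² + 39*W (R(W) = (W² + 38*W) + W = W² + 39*W)
((1208 - R(51)) - 2401)*(F(-58, -32) + K) = ((1208 - 51*(39 + 51)) - 2401)*((-5 - 32) + 894) = ((1208 - 51*90) - 2401)*(-37 + 894) = ((1208 - 1*4590) - 2401)*857 = ((1208 - 4590) - 2401)*857 = (-3382 - 2401)*857 = -5783*857 = -4956031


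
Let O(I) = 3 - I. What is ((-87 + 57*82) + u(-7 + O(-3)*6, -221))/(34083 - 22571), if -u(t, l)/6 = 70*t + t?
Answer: -7767/11512 ≈ -0.67469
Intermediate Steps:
u(t, l) = -426*t (u(t, l) = -6*(70*t + t) = -426*t)
((-87 + 57*82) + u(-7 + O(-3)*6, -221))/(34083 - 22571) = ((-87 + 57*82) - 426*(-7 + (3 - 1*(-3))*6))/(34083 - 22571) = ((-87 + 4674) - 426*(-7 + (3 + 3)*6))/11512 = (4587 - 426*(-7 + 6*6))*(1/11512) = (4587 - 426*(-7 + 36))*(1/11512) = (4587 - 426*29)*(1/11512) = (4587 - 12354)*(1/11512) = -7767*1/11512 = -7767/11512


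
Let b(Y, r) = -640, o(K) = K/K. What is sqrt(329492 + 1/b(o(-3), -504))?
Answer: sqrt(2108748790)/80 ≈ 574.01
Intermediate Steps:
o(K) = 1
sqrt(329492 + 1/b(o(-3), -504)) = sqrt(329492 + 1/(-640)) = sqrt(329492 - 1/640) = sqrt(210874879/640) = sqrt(2108748790)/80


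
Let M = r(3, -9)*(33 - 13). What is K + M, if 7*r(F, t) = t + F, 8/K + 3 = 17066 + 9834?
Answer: -3227584/188279 ≈ -17.143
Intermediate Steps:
K = 8/26897 (K = 8/(-3 + (17066 + 9834)) = 8/(-3 + 26900) = 8/26897 ≈ 0.00029743)
r(F, t) = F/7 + t/7 (r(F, t) = (t + F)/7 = (F + t)/7 = F/7 + t/7)
M = -120/7 (M = ((⅐)*3 + (⅐)*(-9))*(33 - 13) = (3/7 - 9/7)*20 = -6/7*20 = -120/7 ≈ -17.143)
K + M = 8/26897 - 120/7 = -3227584/188279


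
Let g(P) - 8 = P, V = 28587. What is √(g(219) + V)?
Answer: √28814 ≈ 169.75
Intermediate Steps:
g(P) = 8 + P
√(g(219) + V) = √((8 + 219) + 28587) = √(227 + 28587) = √28814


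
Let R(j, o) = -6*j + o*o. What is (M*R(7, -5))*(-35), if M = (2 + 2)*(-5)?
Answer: -11900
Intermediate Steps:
M = -20 (M = 4*(-5) = -20)
R(j, o) = o**2 - 6*j (R(j, o) = -6*j + o**2 = o**2 - 6*j)
(M*R(7, -5))*(-35) = -20*((-5)**2 - 6*7)*(-35) = -20*(25 - 42)*(-35) = -20*(-17)*(-35) = 340*(-35) = -11900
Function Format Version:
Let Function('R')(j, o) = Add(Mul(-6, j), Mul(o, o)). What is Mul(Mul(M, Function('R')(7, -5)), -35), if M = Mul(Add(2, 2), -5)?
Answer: -11900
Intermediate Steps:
M = -20 (M = Mul(4, -5) = -20)
Function('R')(j, o) = Add(Pow(o, 2), Mul(-6, j)) (Function('R')(j, o) = Add(Mul(-6, j), Pow(o, 2)) = Add(Pow(o, 2), Mul(-6, j)))
Mul(Mul(M, Function('R')(7, -5)), -35) = Mul(Mul(-20, Add(Pow(-5, 2), Mul(-6, 7))), -35) = Mul(Mul(-20, Add(25, -42)), -35) = Mul(Mul(-20, -17), -35) = Mul(340, -35) = -11900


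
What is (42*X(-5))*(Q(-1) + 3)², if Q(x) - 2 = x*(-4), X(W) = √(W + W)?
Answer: 3402*I*√10 ≈ 10758.0*I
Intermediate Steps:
X(W) = √2*√W (X(W) = √(2*W) = √2*√W)
Q(x) = 2 - 4*x (Q(x) = 2 + x*(-4) = 2 - 4*x)
(42*X(-5))*(Q(-1) + 3)² = (42*(√2*√(-5)))*((2 - 4*(-1)) + 3)² = (42*(√2*(I*√5)))*((2 + 4) + 3)² = (42*(I*√10))*(6 + 3)² = (42*I*√10)*9² = (42*I*√10)*81 = 3402*I*√10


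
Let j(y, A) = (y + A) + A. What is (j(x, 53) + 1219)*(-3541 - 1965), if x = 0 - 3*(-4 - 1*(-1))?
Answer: -7345004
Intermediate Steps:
x = 9 (x = 0 - 3*(-4 + 1) = 0 - 3*(-3) = 0 + 9 = 9)
j(y, A) = y + 2*A (j(y, A) = (A + y) + A = y + 2*A)
(j(x, 53) + 1219)*(-3541 - 1965) = ((9 + 2*53) + 1219)*(-3541 - 1965) = ((9 + 106) + 1219)*(-5506) = (115 + 1219)*(-5506) = 1334*(-5506) = -7345004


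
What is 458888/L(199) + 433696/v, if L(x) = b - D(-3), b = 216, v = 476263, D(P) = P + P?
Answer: 109323828028/52865193 ≈ 2068.0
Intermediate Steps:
D(P) = 2*P
L(x) = 222 (L(x) = 216 - 2*(-3) = 216 - 1*(-6) = 216 + 6 = 222)
458888/L(199) + 433696/v = 458888/222 + 433696/476263 = 458888*(1/222) + 433696*(1/476263) = 229444/111 + 433696/476263 = 109323828028/52865193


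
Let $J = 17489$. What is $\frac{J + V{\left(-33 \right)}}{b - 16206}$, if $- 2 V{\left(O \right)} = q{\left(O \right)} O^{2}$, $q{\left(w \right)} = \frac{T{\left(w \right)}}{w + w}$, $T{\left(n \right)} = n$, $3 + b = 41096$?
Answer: $\frac{68867}{99548} \approx 0.6918$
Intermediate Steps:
$b = 41093$ ($b = -3 + 41096 = 41093$)
$q{\left(w \right)} = \frac{1}{2}$ ($q{\left(w \right)} = \frac{w}{w + w} = \frac{w}{2 w} = w \frac{1}{2 w} = \frac{1}{2}$)
$V{\left(O \right)} = - \frac{O^{2}}{4}$ ($V{\left(O \right)} = - \frac{\frac{1}{2} O^{2}}{2} = - \frac{O^{2}}{4}$)
$\frac{J + V{\left(-33 \right)}}{b - 16206} = \frac{17489 - \frac{\left(-33\right)^{2}}{4}}{41093 - 16206} = \frac{17489 - \frac{1089}{4}}{24887} = \left(17489 - \frac{1089}{4}\right) \frac{1}{24887} = \frac{68867}{4} \cdot \frac{1}{24887} = \frac{68867}{99548}$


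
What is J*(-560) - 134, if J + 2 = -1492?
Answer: 836506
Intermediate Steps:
J = -1494 (J = -2 - 1492 = -1494)
J*(-560) - 134 = -1494*(-560) - 134 = 836640 - 134 = 836506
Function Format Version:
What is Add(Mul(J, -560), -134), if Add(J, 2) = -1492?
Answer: 836506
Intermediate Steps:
J = -1494 (J = Add(-2, -1492) = -1494)
Add(Mul(J, -560), -134) = Add(Mul(-1494, -560), -134) = Add(836640, -134) = 836506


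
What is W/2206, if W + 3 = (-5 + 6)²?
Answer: -1/1103 ≈ -0.00090662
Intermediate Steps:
W = -2 (W = -3 + (-5 + 6)² = -3 + 1² = -3 + 1 = -2)
W/2206 = -2/2206 = (1/2206)*(-2) = -1/1103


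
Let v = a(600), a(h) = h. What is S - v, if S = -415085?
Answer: -415685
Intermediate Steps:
v = 600
S - v = -415085 - 1*600 = -415085 - 600 = -415685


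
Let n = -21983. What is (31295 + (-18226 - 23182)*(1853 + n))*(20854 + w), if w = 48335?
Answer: 57674174664315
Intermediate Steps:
(31295 + (-18226 - 23182)*(1853 + n))*(20854 + w) = (31295 + (-18226 - 23182)*(1853 - 21983))*(20854 + 48335) = (31295 - 41408*(-20130))*69189 = (31295 + 833543040)*69189 = 833574335*69189 = 57674174664315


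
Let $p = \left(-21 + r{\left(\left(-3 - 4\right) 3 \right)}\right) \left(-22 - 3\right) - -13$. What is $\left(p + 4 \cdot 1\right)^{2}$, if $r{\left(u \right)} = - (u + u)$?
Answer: $258064$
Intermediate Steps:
$r{\left(u \right)} = - 2 u$
$p = -512$ ($p = \left(-21 - 2 \left(-3 - 4\right) 3\right) \left(-22 - 3\right) - -13 = \left(-21 - 2 \left(\left(-7\right) 3\right)\right) \left(-25\right) + 13 = \left(-21 - -42\right) \left(-25\right) + 13 = \left(-21 + 42\right) \left(-25\right) + 13 = 21 \left(-25\right) + 13 = -525 + 13 = -512$)
$\left(p + 4 \cdot 1\right)^{2} = \left(-512 + 4 \cdot 1\right)^{2} = \left(-512 + 4\right)^{2} = \left(-508\right)^{2} = 258064$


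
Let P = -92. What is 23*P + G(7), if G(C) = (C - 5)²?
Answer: -2112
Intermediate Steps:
G(C) = (-5 + C)²
23*P + G(7) = 23*(-92) + (-5 + 7)² = -2116 + 2² = -2116 + 4 = -2112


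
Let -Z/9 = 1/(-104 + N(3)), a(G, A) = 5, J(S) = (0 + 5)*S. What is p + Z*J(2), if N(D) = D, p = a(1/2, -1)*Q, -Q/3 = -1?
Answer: 1605/101 ≈ 15.891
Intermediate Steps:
Q = 3 (Q = -3*(-1) = 3)
J(S) = 5*S
p = 15 (p = 5*3 = 15)
Z = 9/101 (Z = -9/(-104 + 3) = -9/(-101) = -9*(-1/101) = 9/101 ≈ 0.089109)
p + Z*J(2) = 15 + 9*(5*2)/101 = 15 + (9/101)*10 = 15 + 90/101 = 1605/101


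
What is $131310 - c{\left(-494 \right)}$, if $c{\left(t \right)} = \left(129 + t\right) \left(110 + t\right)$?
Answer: $-8850$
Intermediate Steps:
$c{\left(t \right)} = \left(110 + t\right) \left(129 + t\right)$
$131310 - c{\left(-494 \right)} = 131310 - \left(14190 + \left(-494\right)^{2} + 239 \left(-494\right)\right) = 131310 - \left(14190 + 244036 - 118066\right) = 131310 - 140160 = -8850$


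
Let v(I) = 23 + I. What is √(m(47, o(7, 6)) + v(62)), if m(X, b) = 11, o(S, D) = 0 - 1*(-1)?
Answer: 4*√6 ≈ 9.7980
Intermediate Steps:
o(S, D) = 1 (o(S, D) = 0 + 1 = 1)
√(m(47, o(7, 6)) + v(62)) = √(11 + (23 + 62)) = √(11 + 85) = √96 = 4*√6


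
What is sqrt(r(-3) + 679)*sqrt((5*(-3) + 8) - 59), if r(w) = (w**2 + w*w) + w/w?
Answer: 2*I*sqrt(11517) ≈ 214.63*I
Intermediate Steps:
r(w) = 1 + 2*w**2 (r(w) = (w**2 + w**2) + 1 = 2*w**2 + 1 = 1 + 2*w**2)
sqrt(r(-3) + 679)*sqrt((5*(-3) + 8) - 59) = sqrt((1 + 2*(-3)**2) + 679)*sqrt((5*(-3) + 8) - 59) = sqrt((1 + 2*9) + 679)*sqrt((-15 + 8) - 59) = sqrt((1 + 18) + 679)*sqrt(-7 - 59) = sqrt(19 + 679)*sqrt(-66) = sqrt(698)*(I*sqrt(66)) = 2*I*sqrt(11517)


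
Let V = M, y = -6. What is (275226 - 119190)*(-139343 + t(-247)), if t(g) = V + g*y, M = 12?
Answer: -21509406564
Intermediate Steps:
V = 12
t(g) = 12 - 6*g (t(g) = 12 + g*(-6) = 12 - 6*g)
(275226 - 119190)*(-139343 + t(-247)) = (275226 - 119190)*(-139343 + (12 - 6*(-247))) = 156036*(-139343 + (12 + 1482)) = 156036*(-139343 + 1494) = 156036*(-137849) = -21509406564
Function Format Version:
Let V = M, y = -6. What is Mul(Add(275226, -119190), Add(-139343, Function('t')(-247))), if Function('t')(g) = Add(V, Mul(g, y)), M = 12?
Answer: -21509406564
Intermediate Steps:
V = 12
Function('t')(g) = Add(12, Mul(-6, g)) (Function('t')(g) = Add(12, Mul(g, -6)) = Add(12, Mul(-6, g)))
Mul(Add(275226, -119190), Add(-139343, Function('t')(-247))) = Mul(Add(275226, -119190), Add(-139343, Add(12, Mul(-6, -247)))) = Mul(156036, Add(-139343, Add(12, 1482))) = Mul(156036, Add(-139343, 1494)) = Mul(156036, -137849) = -21509406564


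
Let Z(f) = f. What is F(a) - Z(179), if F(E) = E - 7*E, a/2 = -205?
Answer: 2281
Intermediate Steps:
a = -410 (a = 2*(-205) = -410)
F(E) = -6*E
F(a) - Z(179) = -6*(-410) - 1*179 = 2460 - 179 = 2281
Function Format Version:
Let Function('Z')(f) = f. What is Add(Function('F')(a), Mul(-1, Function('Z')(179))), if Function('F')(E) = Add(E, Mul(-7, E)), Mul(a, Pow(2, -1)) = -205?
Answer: 2281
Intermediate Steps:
a = -410 (a = Mul(2, -205) = -410)
Function('F')(E) = Mul(-6, E)
Add(Function('F')(a), Mul(-1, Function('Z')(179))) = Add(Mul(-6, -410), Mul(-1, 179)) = Add(2460, -179) = 2281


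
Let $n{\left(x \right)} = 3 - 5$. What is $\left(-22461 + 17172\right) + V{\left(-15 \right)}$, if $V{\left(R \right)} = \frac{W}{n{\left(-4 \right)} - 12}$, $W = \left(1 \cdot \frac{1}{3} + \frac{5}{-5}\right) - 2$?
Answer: $- \frac{111065}{21} \approx -5288.8$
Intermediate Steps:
$n{\left(x \right)} = -2$ ($n{\left(x \right)} = 3 - 5 = -2$)
$W = - \frac{8}{3}$ ($W = \left(1 \cdot \frac{1}{3} + 5 \left(- \frac{1}{5}\right)\right) - 2 = \left(\frac{1}{3} - 1\right) - 2 = - \frac{2}{3} - 2 = - \frac{8}{3} \approx -2.6667$)
$V{\left(R \right)} = \frac{4}{21}$ ($V{\left(R \right)} = \frac{1}{-2 - 12} \left(- \frac{8}{3}\right) = \frac{1}{-14} \left(- \frac{8}{3}\right) = \left(- \frac{1}{14}\right) \left(- \frac{8}{3}\right) = \frac{4}{21}$)
$\left(-22461 + 17172\right) + V{\left(-15 \right)} = \left(-22461 + 17172\right) + \frac{4}{21} = -5289 + \frac{4}{21} = - \frac{111065}{21}$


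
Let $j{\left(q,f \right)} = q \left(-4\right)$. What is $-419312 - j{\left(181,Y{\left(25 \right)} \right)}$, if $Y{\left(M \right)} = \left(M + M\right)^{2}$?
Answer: $-418588$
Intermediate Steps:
$Y{\left(M \right)} = 4 M^{2}$ ($Y{\left(M \right)} = \left(2 M\right)^{2} = 4 M^{2}$)
$j{\left(q,f \right)} = - 4 q$
$-419312 - j{\left(181,Y{\left(25 \right)} \right)} = -419312 - \left(-4\right) 181 = -419312 - -724 = -419312 + 724 = -418588$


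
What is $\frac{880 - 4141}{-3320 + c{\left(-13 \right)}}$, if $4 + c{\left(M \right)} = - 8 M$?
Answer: $\frac{3261}{3220} \approx 1.0127$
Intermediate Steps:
$c{\left(M \right)} = -4 - 8 M$
$\frac{880 - 4141}{-3320 + c{\left(-13 \right)}} = \frac{880 - 4141}{-3320 - -100} = - \frac{3261}{-3320 + \left(-4 + 104\right)} = - \frac{3261}{-3320 + 100} = - \frac{3261}{-3220} = \left(-3261\right) \left(- \frac{1}{3220}\right) = \frac{3261}{3220}$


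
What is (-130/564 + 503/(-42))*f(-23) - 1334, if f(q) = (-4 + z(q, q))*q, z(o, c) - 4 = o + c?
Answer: -4687814/329 ≈ -14249.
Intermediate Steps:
z(o, c) = 4 + c + o (z(o, c) = 4 + (o + c) = 4 + (c + o) = 4 + c + o)
f(q) = 2*q² (f(q) = (-4 + (4 + q + q))*q = (-4 + (4 + 2*q))*q = (2*q)*q = 2*q²)
(-130/564 + 503/(-42))*f(-23) - 1334 = (-130/564 + 503/(-42))*(2*(-23)²) - 1334 = (-130*1/564 + 503*(-1/42))*(2*529) - 1334 = (-65/282 - 503/42)*1058 - 1334 = -4016/329*1058 - 1334 = -4248928/329 - 1334 = -4687814/329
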